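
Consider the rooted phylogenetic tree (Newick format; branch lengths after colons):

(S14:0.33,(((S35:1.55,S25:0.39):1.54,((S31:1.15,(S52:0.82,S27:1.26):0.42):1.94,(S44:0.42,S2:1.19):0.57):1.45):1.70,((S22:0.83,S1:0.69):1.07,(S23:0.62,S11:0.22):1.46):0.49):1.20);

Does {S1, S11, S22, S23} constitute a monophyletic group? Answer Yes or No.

Yes

The most recent common ancestor of these taxa subtends ((S22,S1),(S23,S11)).
That clade has exactly 4 tips — every listed taxon and nothing else — so the group is monophyletic.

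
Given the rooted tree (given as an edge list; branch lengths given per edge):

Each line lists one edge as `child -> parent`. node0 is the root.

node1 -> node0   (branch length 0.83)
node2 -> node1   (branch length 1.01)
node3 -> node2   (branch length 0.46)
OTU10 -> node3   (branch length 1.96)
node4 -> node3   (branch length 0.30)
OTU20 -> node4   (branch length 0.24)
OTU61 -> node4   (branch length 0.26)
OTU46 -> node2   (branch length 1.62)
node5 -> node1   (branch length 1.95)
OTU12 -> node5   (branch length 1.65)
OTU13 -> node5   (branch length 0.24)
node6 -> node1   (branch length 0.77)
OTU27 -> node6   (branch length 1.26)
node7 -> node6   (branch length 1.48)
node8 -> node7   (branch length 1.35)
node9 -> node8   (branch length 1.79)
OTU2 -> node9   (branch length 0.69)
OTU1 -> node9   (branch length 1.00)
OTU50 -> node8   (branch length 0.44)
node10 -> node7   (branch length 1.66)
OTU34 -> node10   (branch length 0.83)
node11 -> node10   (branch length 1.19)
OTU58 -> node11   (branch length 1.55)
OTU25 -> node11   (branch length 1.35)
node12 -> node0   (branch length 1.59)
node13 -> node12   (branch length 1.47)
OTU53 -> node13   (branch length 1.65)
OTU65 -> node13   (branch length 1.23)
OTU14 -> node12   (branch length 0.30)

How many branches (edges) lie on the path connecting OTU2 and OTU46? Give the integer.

The MRCA of OTU2 and OTU46 is the node subtending (((OTU10,(OTU20,OTU61)),OTU46),(OTU12,OTU13),(OTU27,(((OTU2,OTU1),OTU50),(OTU34,(OTU58,OTU25))))).
From OTU2 up to that node: 5 branches. From OTU46 up to the same node: 2 branches. Total: 5 + 2 = 7.

7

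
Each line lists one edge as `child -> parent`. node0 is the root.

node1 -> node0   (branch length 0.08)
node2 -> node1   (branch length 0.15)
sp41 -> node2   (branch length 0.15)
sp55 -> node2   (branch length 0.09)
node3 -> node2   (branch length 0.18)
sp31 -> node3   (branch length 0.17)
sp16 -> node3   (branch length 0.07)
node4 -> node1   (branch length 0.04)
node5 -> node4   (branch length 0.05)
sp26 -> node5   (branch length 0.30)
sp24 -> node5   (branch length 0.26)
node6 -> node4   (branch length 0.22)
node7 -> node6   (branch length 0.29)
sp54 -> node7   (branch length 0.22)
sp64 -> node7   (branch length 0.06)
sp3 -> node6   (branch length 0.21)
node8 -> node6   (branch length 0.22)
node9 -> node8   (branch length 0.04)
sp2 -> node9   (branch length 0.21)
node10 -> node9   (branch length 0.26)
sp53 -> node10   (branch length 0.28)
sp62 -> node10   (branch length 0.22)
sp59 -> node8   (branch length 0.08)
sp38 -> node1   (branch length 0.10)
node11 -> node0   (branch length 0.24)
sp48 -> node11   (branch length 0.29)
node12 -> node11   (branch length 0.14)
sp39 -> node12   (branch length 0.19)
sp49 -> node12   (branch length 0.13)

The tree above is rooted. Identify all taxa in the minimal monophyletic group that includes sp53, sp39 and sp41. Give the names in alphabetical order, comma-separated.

Tracing sp53: it sits inside (sp53,sp62).
Tracing sp39: it sits inside (sp39,sp49).
Tracing sp41: it sits inside (sp41,sp55,(sp31,sp16)).
The smallest clade enclosing all 3 is the whole tree (their MRCA is the root), so the answer is all 17 tips in alphabetical order.

sp16, sp2, sp24, sp26, sp3, sp31, sp38, sp39, sp41, sp48, sp49, sp53, sp54, sp55, sp59, sp62, sp64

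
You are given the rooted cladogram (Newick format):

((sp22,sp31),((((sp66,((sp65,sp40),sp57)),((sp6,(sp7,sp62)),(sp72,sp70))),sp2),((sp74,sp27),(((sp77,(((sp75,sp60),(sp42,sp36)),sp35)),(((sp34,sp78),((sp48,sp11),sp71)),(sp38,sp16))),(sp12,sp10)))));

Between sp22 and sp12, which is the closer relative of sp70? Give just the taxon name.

sp12

The MRCA of sp70 and sp12 subtends ((((sp66,((sp65,sp40),sp57)),((sp6,(sp7,sp62)),(sp72,sp70))),sp2),((sp74,sp27),(((sp77,(((sp75,sp60),(sp42,sp36)),sp35)),(((sp34,sp78),((sp48,sp11),sp71)),(sp38,sp16))),(sp12,sp10)))) (27 taxa).
The MRCA of sp70 and sp22 is the root, subtending the entire tree (29 taxa).
The first is nested inside the second, so sp70 shares a more recent common ancestor with sp12.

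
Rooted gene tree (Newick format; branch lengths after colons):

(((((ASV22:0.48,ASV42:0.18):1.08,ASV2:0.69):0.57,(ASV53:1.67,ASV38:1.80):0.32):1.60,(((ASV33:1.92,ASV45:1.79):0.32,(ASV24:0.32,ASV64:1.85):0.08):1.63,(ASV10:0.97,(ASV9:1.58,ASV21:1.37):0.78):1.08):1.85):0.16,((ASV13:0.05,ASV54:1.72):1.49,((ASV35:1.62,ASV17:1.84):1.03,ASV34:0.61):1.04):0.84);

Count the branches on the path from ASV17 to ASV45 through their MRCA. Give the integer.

The MRCA of ASV17 and ASV45 is the root of the tree.
From ASV17 up to that node: 4 branches. From ASV45 up to the same node: 5 branches. Total: 4 + 5 = 9.

9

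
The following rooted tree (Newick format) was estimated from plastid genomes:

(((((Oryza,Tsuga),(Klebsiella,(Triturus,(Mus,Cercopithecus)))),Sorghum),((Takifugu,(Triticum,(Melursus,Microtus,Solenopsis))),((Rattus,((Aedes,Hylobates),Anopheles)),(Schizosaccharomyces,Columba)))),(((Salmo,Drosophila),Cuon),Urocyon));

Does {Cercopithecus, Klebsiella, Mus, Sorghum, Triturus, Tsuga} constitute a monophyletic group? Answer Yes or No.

No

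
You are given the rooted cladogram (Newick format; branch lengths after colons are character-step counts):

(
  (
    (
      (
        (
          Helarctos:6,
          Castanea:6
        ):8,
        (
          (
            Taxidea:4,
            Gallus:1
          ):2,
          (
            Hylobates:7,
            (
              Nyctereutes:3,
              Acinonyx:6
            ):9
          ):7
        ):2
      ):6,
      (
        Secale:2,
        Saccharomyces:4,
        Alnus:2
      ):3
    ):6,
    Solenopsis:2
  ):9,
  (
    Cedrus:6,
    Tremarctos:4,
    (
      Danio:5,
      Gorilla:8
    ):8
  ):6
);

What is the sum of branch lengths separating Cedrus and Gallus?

38

The path runs Cedrus → … → MRCA → … → Gallus; the MRCA is the root of the tree.
Branch lengths along that path: 6 + 6 + 9 + 6 + 6 + 2 + 2 + 1 = 38.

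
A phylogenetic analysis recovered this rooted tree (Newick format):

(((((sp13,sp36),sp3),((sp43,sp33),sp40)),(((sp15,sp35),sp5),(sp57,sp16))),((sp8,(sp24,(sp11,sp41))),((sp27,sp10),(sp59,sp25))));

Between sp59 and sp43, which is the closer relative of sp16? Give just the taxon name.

sp43

The MRCA of sp16 and sp43 subtends ((((sp13,sp36),sp3),((sp43,sp33),sp40)),(((sp15,sp35),sp5),(sp57,sp16))) (11 taxa).
The MRCA of sp16 and sp59 is the root, subtending the entire tree (19 taxa).
The first is nested inside the second, so sp16 shares a more recent common ancestor with sp43.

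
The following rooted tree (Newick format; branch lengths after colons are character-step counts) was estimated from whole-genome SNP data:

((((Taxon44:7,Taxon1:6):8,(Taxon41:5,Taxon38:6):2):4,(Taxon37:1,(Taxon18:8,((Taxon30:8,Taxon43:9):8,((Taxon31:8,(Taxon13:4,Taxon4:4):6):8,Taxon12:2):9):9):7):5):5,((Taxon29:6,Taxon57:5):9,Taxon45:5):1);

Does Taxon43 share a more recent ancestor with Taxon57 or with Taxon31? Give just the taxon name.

The MRCA of Taxon43 and Taxon31 subtends ((Taxon30,Taxon43),((Taxon31,(Taxon13,Taxon4)),Taxon12)) (6 taxa).
The MRCA of Taxon43 and Taxon57 is the root, subtending the entire tree (15 taxa).
The first is nested inside the second, so Taxon43 shares a more recent common ancestor with Taxon31.

Taxon31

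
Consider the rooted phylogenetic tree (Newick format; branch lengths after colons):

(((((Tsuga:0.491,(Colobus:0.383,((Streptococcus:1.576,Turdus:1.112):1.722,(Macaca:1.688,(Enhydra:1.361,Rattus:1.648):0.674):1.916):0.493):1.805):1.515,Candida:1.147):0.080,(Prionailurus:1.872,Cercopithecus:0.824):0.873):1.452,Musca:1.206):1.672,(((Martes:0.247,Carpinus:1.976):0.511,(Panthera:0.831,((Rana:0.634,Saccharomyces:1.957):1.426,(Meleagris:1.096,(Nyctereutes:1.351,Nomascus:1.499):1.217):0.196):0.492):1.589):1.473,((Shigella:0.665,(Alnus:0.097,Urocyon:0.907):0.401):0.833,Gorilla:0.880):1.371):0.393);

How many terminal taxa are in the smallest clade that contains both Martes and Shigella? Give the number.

The MRCA of Martes and Shigella is the node subtending (((Martes,Carpinus),(Panthera,((Rana,Saccharomyces),(Meleagris,(Nyctereutes,Nomascus))))),((Shigella,(Alnus,Urocyon)),Gorilla)).
That clade contains 12 terminal taxa: Alnus, Carpinus, Gorilla, Martes, Meleagris, Nomascus, Nyctereutes, Panthera, Rana, Saccharomyces, Shigella, Urocyon.

12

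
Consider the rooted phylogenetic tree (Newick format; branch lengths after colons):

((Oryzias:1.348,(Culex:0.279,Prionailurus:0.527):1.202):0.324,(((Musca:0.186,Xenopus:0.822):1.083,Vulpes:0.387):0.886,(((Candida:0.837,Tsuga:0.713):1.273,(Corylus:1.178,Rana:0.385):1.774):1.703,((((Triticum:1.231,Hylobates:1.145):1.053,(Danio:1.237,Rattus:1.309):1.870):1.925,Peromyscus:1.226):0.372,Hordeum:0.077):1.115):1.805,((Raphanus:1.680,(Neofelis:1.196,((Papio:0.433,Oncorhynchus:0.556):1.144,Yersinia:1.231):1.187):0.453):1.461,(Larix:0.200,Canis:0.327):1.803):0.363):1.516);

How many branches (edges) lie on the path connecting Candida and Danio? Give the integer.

The MRCA of Candida and Danio is the node subtending (((Candida,Tsuga),(Corylus,Rana)),((((Triticum,Hylobates),(Danio,Rattus)),Peromyscus),Hordeum)).
From Candida up to that node: 3 branches. From Danio up to the same node: 5 branches. Total: 3 + 5 = 8.

8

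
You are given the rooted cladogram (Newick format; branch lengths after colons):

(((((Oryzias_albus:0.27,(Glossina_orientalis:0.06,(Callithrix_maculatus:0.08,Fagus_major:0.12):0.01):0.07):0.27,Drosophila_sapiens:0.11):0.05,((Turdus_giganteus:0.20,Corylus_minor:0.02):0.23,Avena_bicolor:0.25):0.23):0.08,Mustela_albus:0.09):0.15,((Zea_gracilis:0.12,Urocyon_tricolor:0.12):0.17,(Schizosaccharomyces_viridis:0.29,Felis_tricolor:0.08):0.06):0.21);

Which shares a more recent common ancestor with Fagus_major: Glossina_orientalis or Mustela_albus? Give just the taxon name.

The MRCA of Fagus_major and Glossina_orientalis subtends (Glossina_orientalis,(Callithrix_maculatus,Fagus_major)) (3 taxa).
The MRCA of Fagus_major and Mustela_albus subtends ((((Oryzias_albus,(Glossina_orientalis,(Callithrix_maculatus,Fagus_major))),Drosophila_sapiens),((Turdus_giganteus,Corylus_minor),Avena_bicolor)),Mustela_albus) (9 taxa).
The first is nested inside the second, so Fagus_major shares a more recent common ancestor with Glossina_orientalis.

Glossina_orientalis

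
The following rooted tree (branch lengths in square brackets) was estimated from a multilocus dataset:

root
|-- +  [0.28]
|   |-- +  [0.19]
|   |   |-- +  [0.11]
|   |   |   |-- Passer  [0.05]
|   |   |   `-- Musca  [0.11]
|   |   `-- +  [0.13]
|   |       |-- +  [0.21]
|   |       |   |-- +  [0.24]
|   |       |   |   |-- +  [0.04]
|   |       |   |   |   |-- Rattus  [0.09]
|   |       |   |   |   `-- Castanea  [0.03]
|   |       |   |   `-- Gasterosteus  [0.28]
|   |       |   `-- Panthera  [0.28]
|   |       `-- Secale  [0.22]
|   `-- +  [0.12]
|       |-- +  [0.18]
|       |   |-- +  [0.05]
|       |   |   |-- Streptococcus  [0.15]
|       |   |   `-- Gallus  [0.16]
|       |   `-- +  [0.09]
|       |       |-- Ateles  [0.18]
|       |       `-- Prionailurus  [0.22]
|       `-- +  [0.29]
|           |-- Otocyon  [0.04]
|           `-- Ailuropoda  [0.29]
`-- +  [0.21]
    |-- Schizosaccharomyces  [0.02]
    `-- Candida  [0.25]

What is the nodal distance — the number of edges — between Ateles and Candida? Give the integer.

The MRCA of Ateles and Candida is the root of the tree.
From Ateles up to that node: 5 branches. From Candida up to the same node: 2 branches. Total: 5 + 2 = 7.

7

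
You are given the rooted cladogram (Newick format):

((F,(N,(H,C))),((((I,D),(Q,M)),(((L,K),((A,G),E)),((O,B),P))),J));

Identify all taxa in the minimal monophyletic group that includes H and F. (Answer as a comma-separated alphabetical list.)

C, F, H, N

Tracing H: it sits inside (H,C).
Tracing F: it sits inside (F,(N,(H,C))).
The smallest clade enclosing both is (F,(N,(H,C))); the answer is its 4 terminal taxa in alphabetical order.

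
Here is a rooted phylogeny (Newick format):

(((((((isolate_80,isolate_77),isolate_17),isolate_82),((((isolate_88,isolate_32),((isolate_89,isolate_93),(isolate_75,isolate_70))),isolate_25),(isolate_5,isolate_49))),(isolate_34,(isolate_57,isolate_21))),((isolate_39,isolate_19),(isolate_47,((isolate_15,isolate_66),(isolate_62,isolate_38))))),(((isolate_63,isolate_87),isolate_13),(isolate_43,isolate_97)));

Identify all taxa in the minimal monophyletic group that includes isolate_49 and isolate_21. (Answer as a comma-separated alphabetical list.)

Tracing isolate_49: it sits inside (isolate_5,isolate_49).
Tracing isolate_21: it sits inside (isolate_57,isolate_21).
The smallest clade enclosing both is (((((isolate_80,isolate_77),isolate_17),isolate_82),((((isolate_88,isolate_32),((isolate_89,isolate_93),(isolate_75,isolate_70))),isolate_25),(isolate_5,isolate_49))),(isolate_34,(isolate_57,isolate_21))); the answer is its 16 terminal taxa in alphabetical order.

isolate_17, isolate_21, isolate_25, isolate_32, isolate_34, isolate_49, isolate_5, isolate_57, isolate_70, isolate_75, isolate_77, isolate_80, isolate_82, isolate_88, isolate_89, isolate_93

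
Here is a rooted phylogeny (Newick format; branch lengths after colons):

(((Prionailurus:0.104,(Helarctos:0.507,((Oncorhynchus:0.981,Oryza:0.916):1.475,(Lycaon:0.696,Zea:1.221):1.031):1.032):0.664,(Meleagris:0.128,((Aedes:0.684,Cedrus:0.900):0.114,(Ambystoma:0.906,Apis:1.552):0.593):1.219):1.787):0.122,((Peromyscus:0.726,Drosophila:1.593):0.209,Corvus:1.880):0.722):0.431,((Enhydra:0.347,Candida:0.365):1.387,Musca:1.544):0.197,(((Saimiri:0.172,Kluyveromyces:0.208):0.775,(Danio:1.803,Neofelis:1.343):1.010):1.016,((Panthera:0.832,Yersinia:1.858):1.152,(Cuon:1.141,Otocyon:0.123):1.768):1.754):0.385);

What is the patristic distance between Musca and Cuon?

6.789

The path runs Musca → … → MRCA → … → Cuon; the MRCA is the root of the tree.
Branch lengths along that path: 1.544 + 0.197 + 0.385 + 1.754 + 1.768 + 1.141 = 6.789.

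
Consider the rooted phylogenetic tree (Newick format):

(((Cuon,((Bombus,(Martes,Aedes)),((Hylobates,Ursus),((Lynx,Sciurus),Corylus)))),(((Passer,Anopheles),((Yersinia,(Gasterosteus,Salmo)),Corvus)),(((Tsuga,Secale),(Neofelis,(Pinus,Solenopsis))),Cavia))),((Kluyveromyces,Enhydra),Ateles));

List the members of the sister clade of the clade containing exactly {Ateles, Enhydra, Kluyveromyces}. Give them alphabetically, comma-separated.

The clade containing exactly {Ateles, Enhydra, Kluyveromyces} attaches directly to the root of the tree.
The other lineage descending from that same node — the sister group — is ((Cuon,((Bombus,(Martes,Aedes)),((Hylobates,Ursus),((Lynx,Sciurus),Corylus)))),(((Passer,Anopheles),((Yersinia,(Gasterosteus,Salmo)),Corvus)),(((Tsuga,Secale),(Neofelis,(Pinus,Solenopsis))),Cavia))); its 21 tips in alphabetical order are the answer.

Aedes, Anopheles, Bombus, Cavia, Corvus, Corylus, Cuon, Gasterosteus, Hylobates, Lynx, Martes, Neofelis, Passer, Pinus, Salmo, Sciurus, Secale, Solenopsis, Tsuga, Ursus, Yersinia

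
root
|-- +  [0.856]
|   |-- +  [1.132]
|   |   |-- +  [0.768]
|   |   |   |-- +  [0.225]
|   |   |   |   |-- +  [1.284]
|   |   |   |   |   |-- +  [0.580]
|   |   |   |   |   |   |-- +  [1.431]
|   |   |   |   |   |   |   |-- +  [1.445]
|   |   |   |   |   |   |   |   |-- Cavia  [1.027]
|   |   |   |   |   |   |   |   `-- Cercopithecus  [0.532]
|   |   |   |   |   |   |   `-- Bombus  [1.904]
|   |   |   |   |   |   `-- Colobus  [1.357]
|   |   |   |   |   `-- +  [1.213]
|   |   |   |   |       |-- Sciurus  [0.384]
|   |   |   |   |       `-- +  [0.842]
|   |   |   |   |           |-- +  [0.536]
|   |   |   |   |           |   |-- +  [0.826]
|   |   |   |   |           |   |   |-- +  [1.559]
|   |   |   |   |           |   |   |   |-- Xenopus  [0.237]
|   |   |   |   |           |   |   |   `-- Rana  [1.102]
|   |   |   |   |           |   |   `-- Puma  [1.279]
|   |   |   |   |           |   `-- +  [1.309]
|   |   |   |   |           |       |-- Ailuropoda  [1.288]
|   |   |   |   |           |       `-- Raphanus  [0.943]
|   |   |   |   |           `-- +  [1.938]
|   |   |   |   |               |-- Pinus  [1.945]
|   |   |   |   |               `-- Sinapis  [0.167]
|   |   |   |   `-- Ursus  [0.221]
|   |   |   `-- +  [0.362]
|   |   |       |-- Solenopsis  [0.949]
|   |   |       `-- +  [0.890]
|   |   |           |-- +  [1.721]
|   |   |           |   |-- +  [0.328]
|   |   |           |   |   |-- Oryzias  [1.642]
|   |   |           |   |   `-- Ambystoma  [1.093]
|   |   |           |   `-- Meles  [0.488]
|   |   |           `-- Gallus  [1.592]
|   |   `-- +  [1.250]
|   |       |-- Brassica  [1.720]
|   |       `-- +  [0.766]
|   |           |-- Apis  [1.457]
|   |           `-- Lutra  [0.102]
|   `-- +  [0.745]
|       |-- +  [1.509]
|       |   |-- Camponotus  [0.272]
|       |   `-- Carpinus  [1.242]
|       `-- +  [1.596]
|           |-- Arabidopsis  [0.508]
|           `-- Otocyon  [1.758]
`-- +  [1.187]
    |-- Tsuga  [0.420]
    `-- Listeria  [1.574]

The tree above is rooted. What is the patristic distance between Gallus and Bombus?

8.268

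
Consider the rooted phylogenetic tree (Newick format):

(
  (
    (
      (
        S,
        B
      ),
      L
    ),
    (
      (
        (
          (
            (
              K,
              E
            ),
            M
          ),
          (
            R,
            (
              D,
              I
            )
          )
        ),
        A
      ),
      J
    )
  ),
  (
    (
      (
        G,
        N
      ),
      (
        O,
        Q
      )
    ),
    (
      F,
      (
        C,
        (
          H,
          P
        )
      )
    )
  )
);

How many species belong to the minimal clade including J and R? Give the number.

8

The MRCA of J and R is the node subtending (((((K,E),M),(R,(D,I))),A),J).
That clade contains 8 terminal taxa: A, D, E, I, J, K, M, R.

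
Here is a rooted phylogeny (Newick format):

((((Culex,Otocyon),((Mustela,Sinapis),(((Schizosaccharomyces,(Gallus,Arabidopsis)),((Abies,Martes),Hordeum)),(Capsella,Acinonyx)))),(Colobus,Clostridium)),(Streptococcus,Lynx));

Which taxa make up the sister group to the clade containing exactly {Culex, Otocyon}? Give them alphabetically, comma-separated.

The clade containing exactly {Culex, Otocyon} attaches to the tree at the node subtending ((Culex,Otocyon),((Mustela,Sinapis),(((Schizosaccharomyces,(Gallus,Arabidopsis)),((Abies,Martes),Hordeum)),(Capsella,Acinonyx)))).
The other lineage descending from that same node — the sister group — is ((Mustela,Sinapis),(((Schizosaccharomyces,(Gallus,Arabidopsis)),((Abies,Martes),Hordeum)),(Capsella,Acinonyx))); its 10 tips in alphabetical order are the answer.

Abies, Acinonyx, Arabidopsis, Capsella, Gallus, Hordeum, Martes, Mustela, Schizosaccharomyces, Sinapis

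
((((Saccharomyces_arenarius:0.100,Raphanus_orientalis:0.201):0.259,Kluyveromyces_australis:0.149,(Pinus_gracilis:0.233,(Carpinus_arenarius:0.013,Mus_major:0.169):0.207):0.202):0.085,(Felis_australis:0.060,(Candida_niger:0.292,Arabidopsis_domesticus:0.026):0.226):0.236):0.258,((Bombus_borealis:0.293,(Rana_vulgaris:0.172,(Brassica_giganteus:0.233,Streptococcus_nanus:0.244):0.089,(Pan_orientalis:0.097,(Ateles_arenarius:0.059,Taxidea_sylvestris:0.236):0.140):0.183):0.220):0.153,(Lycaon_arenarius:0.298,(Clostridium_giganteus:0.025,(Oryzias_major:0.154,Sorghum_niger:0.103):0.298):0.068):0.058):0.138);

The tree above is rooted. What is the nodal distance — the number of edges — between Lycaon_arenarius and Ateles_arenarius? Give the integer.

7

The MRCA of Lycaon_arenarius and Ateles_arenarius is the node subtending ((Bombus_borealis,(Rana_vulgaris,(Brassica_giganteus,Streptococcus_nanus),(Pan_orientalis,(Ateles_arenarius,Taxidea_sylvestris)))),(Lycaon_arenarius,(Clostridium_giganteus,(Oryzias_major,Sorghum_niger)))).
From Lycaon_arenarius up to that node: 2 branches. From Ateles_arenarius up to the same node: 5 branches. Total: 2 + 5 = 7.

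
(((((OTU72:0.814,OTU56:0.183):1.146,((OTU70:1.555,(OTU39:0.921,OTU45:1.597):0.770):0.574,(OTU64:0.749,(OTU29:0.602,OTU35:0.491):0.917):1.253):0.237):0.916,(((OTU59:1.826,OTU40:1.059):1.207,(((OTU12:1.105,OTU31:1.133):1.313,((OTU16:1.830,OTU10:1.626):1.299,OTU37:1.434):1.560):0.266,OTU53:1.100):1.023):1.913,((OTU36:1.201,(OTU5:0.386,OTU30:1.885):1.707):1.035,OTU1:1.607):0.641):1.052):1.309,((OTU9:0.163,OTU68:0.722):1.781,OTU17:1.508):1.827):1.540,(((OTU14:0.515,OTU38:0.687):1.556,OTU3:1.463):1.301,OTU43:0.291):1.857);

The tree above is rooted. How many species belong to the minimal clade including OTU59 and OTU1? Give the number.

The MRCA of OTU59 and OTU1 is the node subtending (((OTU59,OTU40),(((OTU12,OTU31),((OTU16,OTU10),OTU37)),OTU53)),((OTU36,(OTU5,OTU30)),OTU1)).
That clade contains 12 terminal taxa: OTU1, OTU10, OTU12, OTU16, OTU30, OTU31, OTU36, OTU37, OTU40, OTU5, OTU53, OTU59.

12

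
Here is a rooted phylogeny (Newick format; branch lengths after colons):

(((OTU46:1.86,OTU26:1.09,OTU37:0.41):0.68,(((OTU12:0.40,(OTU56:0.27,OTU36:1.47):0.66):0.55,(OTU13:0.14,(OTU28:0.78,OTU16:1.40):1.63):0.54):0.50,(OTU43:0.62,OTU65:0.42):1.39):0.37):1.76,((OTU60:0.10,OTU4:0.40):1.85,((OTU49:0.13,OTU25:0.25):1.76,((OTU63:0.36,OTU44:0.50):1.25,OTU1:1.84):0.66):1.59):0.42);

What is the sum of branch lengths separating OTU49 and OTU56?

The path runs OTU49 → … → MRCA → … → OTU56; the MRCA is the root of the tree.
Branch lengths along that path: 0.13 + 1.76 + 1.59 + 0.42 + 1.76 + 0.37 + 0.50 + 0.55 + 0.66 + 0.27 = 8.01.

8.01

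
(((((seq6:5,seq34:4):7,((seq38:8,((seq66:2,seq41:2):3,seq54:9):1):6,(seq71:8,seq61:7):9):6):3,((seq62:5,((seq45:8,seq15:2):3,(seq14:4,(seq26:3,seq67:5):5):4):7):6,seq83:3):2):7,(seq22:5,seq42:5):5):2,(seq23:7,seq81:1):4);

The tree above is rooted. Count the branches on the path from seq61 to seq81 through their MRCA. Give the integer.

8

The MRCA of seq61 and seq81 is the root of the tree.
From seq61 up to that node: 6 branches. From seq81 up to the same node: 2 branches. Total: 6 + 2 = 8.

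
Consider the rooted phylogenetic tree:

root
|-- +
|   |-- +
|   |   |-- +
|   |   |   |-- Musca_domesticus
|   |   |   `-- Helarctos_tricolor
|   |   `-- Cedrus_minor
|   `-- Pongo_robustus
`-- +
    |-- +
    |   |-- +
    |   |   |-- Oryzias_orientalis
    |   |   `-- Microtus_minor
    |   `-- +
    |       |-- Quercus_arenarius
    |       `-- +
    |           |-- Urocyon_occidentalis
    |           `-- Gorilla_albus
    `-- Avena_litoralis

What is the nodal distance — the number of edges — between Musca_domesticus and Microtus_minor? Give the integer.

The MRCA of Musca_domesticus and Microtus_minor is the root of the tree.
From Musca_domesticus up to that node: 4 branches. From Microtus_minor up to the same node: 4 branches. Total: 4 + 4 = 8.

8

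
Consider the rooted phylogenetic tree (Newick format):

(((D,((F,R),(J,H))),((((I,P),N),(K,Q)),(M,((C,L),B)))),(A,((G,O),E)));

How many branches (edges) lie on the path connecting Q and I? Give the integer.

The MRCA of Q and I is the node subtending (((I,P),N),(K,Q)).
From Q up to that node: 2 branches. From I up to the same node: 3 branches. Total: 2 + 3 = 5.

5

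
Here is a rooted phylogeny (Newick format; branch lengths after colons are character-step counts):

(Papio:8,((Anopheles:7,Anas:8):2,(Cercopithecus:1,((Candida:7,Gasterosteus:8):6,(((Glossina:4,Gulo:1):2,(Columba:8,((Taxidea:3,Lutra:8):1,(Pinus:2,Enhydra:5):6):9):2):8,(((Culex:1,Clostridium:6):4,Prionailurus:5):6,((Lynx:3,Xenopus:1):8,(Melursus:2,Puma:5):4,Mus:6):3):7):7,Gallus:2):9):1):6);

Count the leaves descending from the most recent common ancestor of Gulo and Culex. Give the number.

The MRCA of Gulo and Culex is the node subtending (((Glossina,Gulo),(Columba,((Taxidea,Lutra),(Pinus,Enhydra)))),(((Culex,Clostridium),Prionailurus),((Lynx,Xenopus),(Melursus,Puma),Mus))).
That clade contains 15 terminal taxa: Clostridium, Columba, Culex, Enhydra, Glossina, Gulo, Lutra, Lynx, Melursus, Mus, Pinus, Prionailurus, Puma, Taxidea, Xenopus.

15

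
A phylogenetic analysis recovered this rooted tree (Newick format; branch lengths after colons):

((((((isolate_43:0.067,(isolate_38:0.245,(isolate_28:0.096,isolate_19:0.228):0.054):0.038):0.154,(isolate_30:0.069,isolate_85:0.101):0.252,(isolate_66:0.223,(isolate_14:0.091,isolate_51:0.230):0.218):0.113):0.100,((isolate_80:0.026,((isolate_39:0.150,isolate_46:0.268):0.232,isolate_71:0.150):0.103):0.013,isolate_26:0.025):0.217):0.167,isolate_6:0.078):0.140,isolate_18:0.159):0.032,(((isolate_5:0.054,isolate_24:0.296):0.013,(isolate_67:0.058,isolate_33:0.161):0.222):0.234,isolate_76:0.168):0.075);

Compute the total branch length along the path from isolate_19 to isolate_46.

The path runs isolate_19 → … → MRCA → … → isolate_46; the MRCA is the node subtending (((isolate_43,(isolate_38,(isolate_28,isolate_19))),(isolate_30,isolate_85),(isolate_66,(isolate_14,isolate_51))),((isolate_80,((isolate_39,isolate_46),isolate_71)),isolate_26)).
Branch lengths along that path: 0.228 + 0.054 + 0.038 + 0.154 + 0.100 + 0.217 + 0.013 + 0.103 + 0.232 + 0.268 = 1.407.

1.407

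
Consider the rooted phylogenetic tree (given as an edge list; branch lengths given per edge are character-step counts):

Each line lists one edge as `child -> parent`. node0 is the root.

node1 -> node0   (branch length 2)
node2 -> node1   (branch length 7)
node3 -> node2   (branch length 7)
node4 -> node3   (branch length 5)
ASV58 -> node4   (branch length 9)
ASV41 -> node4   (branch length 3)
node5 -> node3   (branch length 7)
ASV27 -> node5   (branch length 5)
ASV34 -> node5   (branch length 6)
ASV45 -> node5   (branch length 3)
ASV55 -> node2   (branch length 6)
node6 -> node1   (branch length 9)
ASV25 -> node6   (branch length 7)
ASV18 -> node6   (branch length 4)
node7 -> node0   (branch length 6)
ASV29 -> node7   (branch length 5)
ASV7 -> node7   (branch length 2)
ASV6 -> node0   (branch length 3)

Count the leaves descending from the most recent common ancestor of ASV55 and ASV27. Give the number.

The MRCA of ASV55 and ASV27 is the node subtending (((ASV58,ASV41),(ASV27,ASV34,ASV45)),ASV55).
That clade contains 6 terminal taxa: ASV27, ASV34, ASV41, ASV45, ASV55, ASV58.

6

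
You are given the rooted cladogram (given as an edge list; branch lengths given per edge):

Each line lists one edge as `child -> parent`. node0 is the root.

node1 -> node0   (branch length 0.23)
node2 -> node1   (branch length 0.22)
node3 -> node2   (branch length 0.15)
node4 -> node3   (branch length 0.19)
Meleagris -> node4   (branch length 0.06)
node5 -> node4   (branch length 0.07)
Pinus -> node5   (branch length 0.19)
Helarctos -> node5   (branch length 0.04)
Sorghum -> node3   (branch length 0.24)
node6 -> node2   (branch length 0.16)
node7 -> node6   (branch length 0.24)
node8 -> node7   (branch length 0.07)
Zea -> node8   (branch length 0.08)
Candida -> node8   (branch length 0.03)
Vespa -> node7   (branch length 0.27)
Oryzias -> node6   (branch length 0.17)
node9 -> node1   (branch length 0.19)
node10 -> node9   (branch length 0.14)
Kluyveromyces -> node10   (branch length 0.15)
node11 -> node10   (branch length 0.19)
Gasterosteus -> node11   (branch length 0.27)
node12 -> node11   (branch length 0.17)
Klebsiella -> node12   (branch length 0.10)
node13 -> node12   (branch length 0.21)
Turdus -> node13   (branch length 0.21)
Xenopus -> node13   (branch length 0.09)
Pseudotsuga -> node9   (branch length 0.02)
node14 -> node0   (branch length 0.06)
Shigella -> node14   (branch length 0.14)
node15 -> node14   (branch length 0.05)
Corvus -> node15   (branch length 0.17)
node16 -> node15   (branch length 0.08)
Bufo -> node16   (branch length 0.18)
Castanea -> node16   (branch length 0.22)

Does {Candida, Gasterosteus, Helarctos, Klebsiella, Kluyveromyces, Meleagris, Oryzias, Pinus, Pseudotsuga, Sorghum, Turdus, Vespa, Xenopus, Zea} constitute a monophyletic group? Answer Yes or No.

Yes

The most recent common ancestor of these taxa subtends ((((Meleagris,(Pinus,Helarctos)),Sorghum),(((Zea,Candida),Vespa),Oryzias)),((Kluyveromyces,(Gasterosteus,(Klebsiella,(Turdus,Xenopus)))),Pseudotsuga)).
That clade has exactly 14 tips — every listed taxon and nothing else — so the group is monophyletic.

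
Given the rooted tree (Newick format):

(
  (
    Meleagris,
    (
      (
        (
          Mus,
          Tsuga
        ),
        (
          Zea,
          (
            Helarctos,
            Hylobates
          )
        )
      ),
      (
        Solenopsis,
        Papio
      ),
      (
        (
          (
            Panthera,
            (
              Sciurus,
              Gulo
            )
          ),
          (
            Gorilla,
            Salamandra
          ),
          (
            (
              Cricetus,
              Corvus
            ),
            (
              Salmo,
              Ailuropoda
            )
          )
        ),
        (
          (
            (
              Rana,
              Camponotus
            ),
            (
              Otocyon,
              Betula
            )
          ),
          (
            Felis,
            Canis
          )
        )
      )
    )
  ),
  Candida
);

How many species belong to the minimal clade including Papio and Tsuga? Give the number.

22

The MRCA of Papio and Tsuga is the node subtending (((Mus,Tsuga),(Zea,(Helarctos,Hylobates))),(Solenopsis,Papio),(((Panthera,(Sciurus,Gulo)),(Gorilla,Salamandra),((Cricetus,Corvus),(Salmo,Ailuropoda))),(((Rana,Camponotus),(Otocyon,Betula)),(Felis,Canis)))).
That clade contains 22 terminal taxa: Ailuropoda, Betula, Camponotus, Canis, Corvus, Cricetus, Felis, Gorilla, Gulo, Helarctos, Hylobates, Mus, Otocyon, Panthera, Papio, Rana, Salamandra, Salmo, Sciurus, Solenopsis, Tsuga, Zea.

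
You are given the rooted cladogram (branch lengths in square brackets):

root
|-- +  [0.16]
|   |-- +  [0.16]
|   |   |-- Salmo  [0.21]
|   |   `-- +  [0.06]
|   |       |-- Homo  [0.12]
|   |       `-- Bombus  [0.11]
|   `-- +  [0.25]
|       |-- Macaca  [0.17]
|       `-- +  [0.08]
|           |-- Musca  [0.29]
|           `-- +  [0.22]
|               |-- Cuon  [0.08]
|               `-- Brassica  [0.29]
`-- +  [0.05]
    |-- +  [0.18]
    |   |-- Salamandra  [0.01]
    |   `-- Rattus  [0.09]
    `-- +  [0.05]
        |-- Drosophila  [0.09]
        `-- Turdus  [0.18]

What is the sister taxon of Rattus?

Rattus attaches to the tree at the node subtending (Salamandra,Rattus).
The other lineage descending from that same node — the sister group — is the single tip Salamandra.

Salamandra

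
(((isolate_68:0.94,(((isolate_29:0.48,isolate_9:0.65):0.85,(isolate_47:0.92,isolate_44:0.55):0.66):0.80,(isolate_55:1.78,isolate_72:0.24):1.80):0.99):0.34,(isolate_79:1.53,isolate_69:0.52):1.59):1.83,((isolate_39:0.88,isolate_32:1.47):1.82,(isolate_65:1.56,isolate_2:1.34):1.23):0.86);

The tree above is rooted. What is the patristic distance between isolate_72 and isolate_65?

8.85

The path runs isolate_72 → … → MRCA → … → isolate_65; the MRCA is the root of the tree.
Branch lengths along that path: 0.24 + 1.80 + 0.99 + 0.34 + 1.83 + 0.86 + 1.23 + 1.56 = 8.85.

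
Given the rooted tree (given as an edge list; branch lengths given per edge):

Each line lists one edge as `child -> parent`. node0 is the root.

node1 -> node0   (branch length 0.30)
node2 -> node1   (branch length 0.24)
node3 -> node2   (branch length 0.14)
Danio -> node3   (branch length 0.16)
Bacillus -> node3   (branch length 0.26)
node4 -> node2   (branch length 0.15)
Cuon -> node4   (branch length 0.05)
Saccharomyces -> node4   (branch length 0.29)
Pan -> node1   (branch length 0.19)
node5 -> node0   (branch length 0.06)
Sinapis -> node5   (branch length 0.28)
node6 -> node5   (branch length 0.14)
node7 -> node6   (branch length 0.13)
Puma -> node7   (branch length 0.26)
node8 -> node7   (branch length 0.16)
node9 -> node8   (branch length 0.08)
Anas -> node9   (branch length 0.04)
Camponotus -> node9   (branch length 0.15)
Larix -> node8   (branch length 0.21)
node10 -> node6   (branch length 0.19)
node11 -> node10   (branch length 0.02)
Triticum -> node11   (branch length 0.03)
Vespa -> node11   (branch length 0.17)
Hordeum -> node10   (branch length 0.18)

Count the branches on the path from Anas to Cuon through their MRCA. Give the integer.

10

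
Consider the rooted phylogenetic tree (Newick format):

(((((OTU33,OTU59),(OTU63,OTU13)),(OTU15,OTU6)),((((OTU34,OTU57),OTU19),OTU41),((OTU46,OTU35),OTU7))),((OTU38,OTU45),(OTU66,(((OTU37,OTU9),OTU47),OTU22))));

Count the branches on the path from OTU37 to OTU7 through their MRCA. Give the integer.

10

The MRCA of OTU37 and OTU7 is the root of the tree.
From OTU37 up to that node: 6 branches. From OTU7 up to the same node: 4 branches. Total: 6 + 4 = 10.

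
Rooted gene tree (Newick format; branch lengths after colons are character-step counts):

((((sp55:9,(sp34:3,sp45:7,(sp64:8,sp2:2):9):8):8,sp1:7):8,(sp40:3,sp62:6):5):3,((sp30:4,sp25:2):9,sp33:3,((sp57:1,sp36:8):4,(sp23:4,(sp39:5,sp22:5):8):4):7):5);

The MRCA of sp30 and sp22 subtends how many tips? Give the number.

8

The MRCA of sp30 and sp22 is the node subtending ((sp30,sp25),sp33,((sp57,sp36),(sp23,(sp39,sp22)))).
That clade contains 8 terminal taxa: sp22, sp23, sp25, sp30, sp33, sp36, sp39, sp57.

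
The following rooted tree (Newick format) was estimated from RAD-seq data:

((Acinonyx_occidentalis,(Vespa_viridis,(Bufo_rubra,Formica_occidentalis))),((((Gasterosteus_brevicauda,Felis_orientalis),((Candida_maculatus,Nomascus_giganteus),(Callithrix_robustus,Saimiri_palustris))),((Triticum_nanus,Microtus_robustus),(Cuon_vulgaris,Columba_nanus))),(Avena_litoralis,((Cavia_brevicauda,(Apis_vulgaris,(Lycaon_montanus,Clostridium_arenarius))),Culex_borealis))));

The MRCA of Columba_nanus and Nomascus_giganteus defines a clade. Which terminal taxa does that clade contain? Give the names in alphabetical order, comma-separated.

Callithrix_robustus, Candida_maculatus, Columba_nanus, Cuon_vulgaris, Felis_orientalis, Gasterosteus_brevicauda, Microtus_robustus, Nomascus_giganteus, Saimiri_palustris, Triticum_nanus

Tracing Columba_nanus: it sits inside (Cuon_vulgaris,Columba_nanus).
Tracing Nomascus_giganteus: it sits inside (Candida_maculatus,Nomascus_giganteus).
The smallest clade enclosing both is (((Gasterosteus_brevicauda,Felis_orientalis),((Candida_maculatus,Nomascus_giganteus),(Callithrix_robustus,Saimiri_palustris))),((Triticum_nanus,Microtus_robustus),(Cuon_vulgaris,Columba_nanus))); the answer is its 10 terminal taxa in alphabetical order.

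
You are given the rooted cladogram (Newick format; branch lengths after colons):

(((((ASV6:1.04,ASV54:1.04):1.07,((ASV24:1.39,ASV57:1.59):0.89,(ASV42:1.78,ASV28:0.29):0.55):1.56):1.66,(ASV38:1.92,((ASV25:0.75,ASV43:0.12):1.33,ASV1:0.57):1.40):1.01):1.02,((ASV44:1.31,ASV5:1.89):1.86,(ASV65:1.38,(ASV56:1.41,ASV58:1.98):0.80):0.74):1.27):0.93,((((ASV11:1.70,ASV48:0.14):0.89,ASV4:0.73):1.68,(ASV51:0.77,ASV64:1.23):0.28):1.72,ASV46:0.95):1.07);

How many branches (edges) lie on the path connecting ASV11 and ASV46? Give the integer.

5

The MRCA of ASV11 and ASV46 is the node subtending ((((ASV11,ASV48),ASV4),(ASV51,ASV64)),ASV46).
From ASV11 up to that node: 4 branches. From ASV46 up to the same node: 1 branch. Total: 4 + 1 = 5.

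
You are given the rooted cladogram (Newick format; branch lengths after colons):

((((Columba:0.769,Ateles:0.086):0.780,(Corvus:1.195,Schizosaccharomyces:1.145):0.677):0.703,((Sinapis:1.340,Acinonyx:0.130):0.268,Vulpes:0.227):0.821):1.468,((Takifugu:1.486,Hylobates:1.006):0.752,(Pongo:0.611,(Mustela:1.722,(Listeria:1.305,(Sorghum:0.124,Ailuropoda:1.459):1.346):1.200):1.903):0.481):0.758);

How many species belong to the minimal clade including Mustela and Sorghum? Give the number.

4

The MRCA of Mustela and Sorghum is the node subtending (Mustela,(Listeria,(Sorghum,Ailuropoda))).
That clade contains 4 terminal taxa: Ailuropoda, Listeria, Mustela, Sorghum.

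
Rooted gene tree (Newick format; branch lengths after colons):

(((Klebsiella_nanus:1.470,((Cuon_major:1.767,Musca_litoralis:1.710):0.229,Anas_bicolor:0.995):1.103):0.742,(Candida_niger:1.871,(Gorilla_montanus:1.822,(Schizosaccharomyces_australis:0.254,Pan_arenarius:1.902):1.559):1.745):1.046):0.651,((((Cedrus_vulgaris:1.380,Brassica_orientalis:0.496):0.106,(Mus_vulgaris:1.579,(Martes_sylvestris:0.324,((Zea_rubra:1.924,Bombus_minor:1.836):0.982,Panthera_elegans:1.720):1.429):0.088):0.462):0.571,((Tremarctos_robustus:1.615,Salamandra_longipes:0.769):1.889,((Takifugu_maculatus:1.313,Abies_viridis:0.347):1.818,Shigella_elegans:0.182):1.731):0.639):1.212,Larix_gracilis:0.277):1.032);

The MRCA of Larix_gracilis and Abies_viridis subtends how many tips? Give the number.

13

The MRCA of Larix_gracilis and Abies_viridis is the node subtending ((((Cedrus_vulgaris,Brassica_orientalis),(Mus_vulgaris,(Martes_sylvestris,((Zea_rubra,Bombus_minor),Panthera_elegans)))),((Tremarctos_robustus,Salamandra_longipes),((Takifugu_maculatus,Abies_viridis),Shigella_elegans))),Larix_gracilis).
That clade contains 13 terminal taxa: Abies_viridis, Bombus_minor, Brassica_orientalis, Cedrus_vulgaris, Larix_gracilis, Martes_sylvestris, Mus_vulgaris, Panthera_elegans, Salamandra_longipes, Shigella_elegans, Takifugu_maculatus, Tremarctos_robustus, Zea_rubra.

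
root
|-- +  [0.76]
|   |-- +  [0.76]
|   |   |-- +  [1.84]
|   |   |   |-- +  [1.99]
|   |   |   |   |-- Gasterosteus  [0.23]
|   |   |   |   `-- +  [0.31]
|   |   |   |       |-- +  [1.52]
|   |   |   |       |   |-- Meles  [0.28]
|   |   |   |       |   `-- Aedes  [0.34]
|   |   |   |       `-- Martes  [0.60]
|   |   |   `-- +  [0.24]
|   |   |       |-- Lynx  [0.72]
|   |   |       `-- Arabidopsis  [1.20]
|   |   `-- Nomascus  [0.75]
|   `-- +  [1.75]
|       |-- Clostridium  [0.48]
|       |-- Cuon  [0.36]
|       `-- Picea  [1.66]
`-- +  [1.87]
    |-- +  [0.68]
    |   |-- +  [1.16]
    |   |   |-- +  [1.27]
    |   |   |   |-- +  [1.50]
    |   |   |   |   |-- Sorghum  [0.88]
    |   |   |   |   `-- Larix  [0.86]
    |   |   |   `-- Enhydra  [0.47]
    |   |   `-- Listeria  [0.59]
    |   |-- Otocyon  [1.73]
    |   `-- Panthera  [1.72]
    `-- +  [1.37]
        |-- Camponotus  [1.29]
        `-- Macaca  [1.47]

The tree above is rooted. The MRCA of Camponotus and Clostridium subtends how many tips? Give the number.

18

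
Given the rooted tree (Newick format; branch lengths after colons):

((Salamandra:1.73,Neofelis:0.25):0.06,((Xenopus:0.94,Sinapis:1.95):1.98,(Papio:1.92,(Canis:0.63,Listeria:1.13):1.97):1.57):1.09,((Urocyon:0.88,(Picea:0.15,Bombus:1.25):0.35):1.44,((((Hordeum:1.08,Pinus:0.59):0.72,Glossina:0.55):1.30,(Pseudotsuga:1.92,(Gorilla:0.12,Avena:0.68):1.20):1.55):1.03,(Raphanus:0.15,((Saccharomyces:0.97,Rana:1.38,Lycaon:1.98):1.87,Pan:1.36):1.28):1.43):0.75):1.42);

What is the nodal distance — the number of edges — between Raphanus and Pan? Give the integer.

The MRCA of Raphanus and Pan is the node subtending (Raphanus,((Saccharomyces,Rana,Lycaon),Pan)).
From Raphanus up to that node: 1 branch. From Pan up to the same node: 2 branches. Total: 1 + 2 = 3.

3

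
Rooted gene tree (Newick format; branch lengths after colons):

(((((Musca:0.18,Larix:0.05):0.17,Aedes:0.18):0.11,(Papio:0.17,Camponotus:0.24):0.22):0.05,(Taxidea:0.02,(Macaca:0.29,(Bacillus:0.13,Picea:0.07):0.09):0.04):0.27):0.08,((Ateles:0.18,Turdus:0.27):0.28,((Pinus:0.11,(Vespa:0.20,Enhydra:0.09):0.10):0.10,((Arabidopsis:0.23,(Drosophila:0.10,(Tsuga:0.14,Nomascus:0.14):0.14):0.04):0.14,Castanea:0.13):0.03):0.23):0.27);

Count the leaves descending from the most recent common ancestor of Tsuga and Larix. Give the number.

The MRCA of Tsuga and Larix is the root, so the clade is the entire tree.
That clade contains 19 terminal taxa: Aedes, Arabidopsis, Ateles, Bacillus, Camponotus, Castanea, Drosophila, Enhydra, Larix, Macaca, Musca, Nomascus, Papio, Picea, Pinus, Taxidea, Tsuga, Turdus, Vespa.

19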